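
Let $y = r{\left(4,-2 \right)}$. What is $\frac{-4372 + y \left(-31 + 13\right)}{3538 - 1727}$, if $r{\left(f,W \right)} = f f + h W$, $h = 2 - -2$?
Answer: $- \frac{4516}{1811} \approx -2.4936$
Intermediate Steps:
$h = 4$ ($h = 2 + 2 = 4$)
$r{\left(f,W \right)} = f^{2} + 4 W$ ($r{\left(f,W \right)} = f f + 4 W = f^{2} + 4 W$)
$y = 8$ ($y = 4^{2} + 4 \left(-2\right) = 16 - 8 = 8$)
$\frac{-4372 + y \left(-31 + 13\right)}{3538 - 1727} = \frac{-4372 + 8 \left(-31 + 13\right)}{3538 - 1727} = \frac{-4372 + 8 \left(-18\right)}{1811} = \left(-4372 - 144\right) \frac{1}{1811} = \left(-4516\right) \frac{1}{1811} = - \frac{4516}{1811}$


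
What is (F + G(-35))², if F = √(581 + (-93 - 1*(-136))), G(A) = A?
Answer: 1849 - 280*√39 ≈ 100.40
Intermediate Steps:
F = 4*√39 (F = √(581 + (-93 + 136)) = √(581 + 43) = √624 = 4*√39 ≈ 24.980)
(F + G(-35))² = (4*√39 - 35)² = (-35 + 4*√39)²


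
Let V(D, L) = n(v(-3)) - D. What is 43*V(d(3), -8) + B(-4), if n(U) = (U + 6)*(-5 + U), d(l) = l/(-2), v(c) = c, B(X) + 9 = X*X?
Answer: -1921/2 ≈ -960.50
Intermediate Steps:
B(X) = -9 + X² (B(X) = -9 + X*X = -9 + X²)
d(l) = -l/2 (d(l) = l*(-½) = -l/2)
n(U) = (-5 + U)*(6 + U) (n(U) = (6 + U)*(-5 + U) = (-5 + U)*(6 + U))
V(D, L) = -24 - D (V(D, L) = (-30 - 3 + (-3)²) - D = (-30 - 3 + 9) - D = -24 - D)
43*V(d(3), -8) + B(-4) = 43*(-24 - (-1)*3/2) + (-9 + (-4)²) = 43*(-24 - 1*(-3/2)) + (-9 + 16) = 43*(-24 + 3/2) + 7 = 43*(-45/2) + 7 = -1935/2 + 7 = -1921/2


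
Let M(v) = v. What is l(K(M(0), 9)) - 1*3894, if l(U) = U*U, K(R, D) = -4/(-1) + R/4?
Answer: -3878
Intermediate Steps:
K(R, D) = 4 + R/4 (K(R, D) = -4*(-1) + R*(¼) = 4 + R/4)
l(U) = U²
l(K(M(0), 9)) - 1*3894 = (4 + (¼)*0)² - 1*3894 = (4 + 0)² - 3894 = 4² - 3894 = 16 - 3894 = -3878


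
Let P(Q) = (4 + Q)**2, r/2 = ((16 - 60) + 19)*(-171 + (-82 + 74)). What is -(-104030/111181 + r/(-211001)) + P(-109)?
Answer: 36951678864215/3351328883 ≈ 11026.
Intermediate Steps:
r = 8950 (r = 2*(((16 - 60) + 19)*(-171 + (-82 + 74))) = 2*((-44 + 19)*(-171 - 8)) = 2*(-25*(-179)) = 2*4475 = 8950)
-(-104030/111181 + r/(-211001)) + P(-109) = -(-104030/111181 + 8950/(-211001)) + (4 - 109)**2 = -(-104030*1/111181 + 8950*(-1/211001)) + (-105)**2 = -(-104030/111181 - 8950/211001) + 11025 = -1*(-3277929140/3351328883) + 11025 = 3277929140/3351328883 + 11025 = 36951678864215/3351328883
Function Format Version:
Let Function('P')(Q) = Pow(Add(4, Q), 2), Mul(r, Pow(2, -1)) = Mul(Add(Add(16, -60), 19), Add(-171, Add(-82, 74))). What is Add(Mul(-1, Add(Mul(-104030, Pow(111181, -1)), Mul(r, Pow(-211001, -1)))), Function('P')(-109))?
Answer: Rational(36951678864215, 3351328883) ≈ 11026.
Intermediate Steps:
r = 8950 (r = Mul(2, Mul(Add(Add(16, -60), 19), Add(-171, Add(-82, 74)))) = Mul(2, Mul(Add(-44, 19), Add(-171, -8))) = Mul(2, Mul(-25, -179)) = Mul(2, 4475) = 8950)
Add(Mul(-1, Add(Mul(-104030, Pow(111181, -1)), Mul(r, Pow(-211001, -1)))), Function('P')(-109)) = Add(Mul(-1, Add(Mul(-104030, Pow(111181, -1)), Mul(8950, Pow(-211001, -1)))), Pow(Add(4, -109), 2)) = Add(Mul(-1, Add(Mul(-104030, Rational(1, 111181)), Mul(8950, Rational(-1, 211001)))), Pow(-105, 2)) = Add(Mul(-1, Add(Rational(-104030, 111181), Rational(-8950, 211001))), 11025) = Add(Mul(-1, Rational(-3277929140, 3351328883)), 11025) = Add(Rational(3277929140, 3351328883), 11025) = Rational(36951678864215, 3351328883)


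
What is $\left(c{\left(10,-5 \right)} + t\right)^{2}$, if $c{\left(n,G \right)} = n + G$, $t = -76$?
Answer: $5041$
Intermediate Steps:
$c{\left(n,G \right)} = G + n$
$\left(c{\left(10,-5 \right)} + t\right)^{2} = \left(\left(-5 + 10\right) - 76\right)^{2} = \left(5 - 76\right)^{2} = \left(-71\right)^{2} = 5041$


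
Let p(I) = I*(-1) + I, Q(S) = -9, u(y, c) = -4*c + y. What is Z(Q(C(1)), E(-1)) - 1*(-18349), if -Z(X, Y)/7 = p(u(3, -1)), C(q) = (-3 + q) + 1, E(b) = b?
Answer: 18349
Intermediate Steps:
u(y, c) = y - 4*c
C(q) = -2 + q
p(I) = 0 (p(I) = -I + I = 0)
Z(X, Y) = 0 (Z(X, Y) = -7*0 = 0)
Z(Q(C(1)), E(-1)) - 1*(-18349) = 0 - 1*(-18349) = 0 + 18349 = 18349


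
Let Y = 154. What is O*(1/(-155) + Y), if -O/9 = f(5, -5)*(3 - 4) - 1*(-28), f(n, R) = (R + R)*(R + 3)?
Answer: -1718568/155 ≈ -11088.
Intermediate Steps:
f(n, R) = 2*R*(3 + R) (f(n, R) = (2*R)*(3 + R) = 2*R*(3 + R))
O = -72 (O = -9*((2*(-5)*(3 - 5))*(3 - 4) - 1*(-28)) = -9*((2*(-5)*(-2))*(-1) + 28) = -9*(20*(-1) + 28) = -9*(-20 + 28) = -9*8 = -72)
O*(1/(-155) + Y) = -72*(1/(-155) + 154) = -72*(-1/155 + 154) = -72*23869/155 = -1718568/155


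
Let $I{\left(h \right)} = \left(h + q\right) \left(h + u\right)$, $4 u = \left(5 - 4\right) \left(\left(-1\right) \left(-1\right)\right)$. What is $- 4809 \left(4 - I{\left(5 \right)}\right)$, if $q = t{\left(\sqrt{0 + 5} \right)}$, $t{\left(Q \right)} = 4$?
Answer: $\frac{831957}{4} \approx 2.0799 \cdot 10^{5}$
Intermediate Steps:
$u = \frac{1}{4}$ ($u = \frac{\left(5 - 4\right) \left(\left(-1\right) \left(-1\right)\right)}{4} = \frac{1 \cdot 1}{4} = \frac{1}{4} \cdot 1 = \frac{1}{4} \approx 0.25$)
$q = 4$
$I{\left(h \right)} = \left(4 + h\right) \left(\frac{1}{4} + h\right)$ ($I{\left(h \right)} = \left(h + 4\right) \left(h + \frac{1}{4}\right) = \left(4 + h\right) \left(\frac{1}{4} + h\right)$)
$- 4809 \left(4 - I{\left(5 \right)}\right) = - 4809 \left(4 - \left(1 + 5^{2} + \frac{17}{4} \cdot 5\right)\right) = - 4809 \left(4 - \left(1 + 25 + \frac{85}{4}\right)\right) = - 4809 \left(4 - \frac{189}{4}\right) = \left(-4809\right) \left(- \frac{173}{4}\right) = \frac{831957}{4}$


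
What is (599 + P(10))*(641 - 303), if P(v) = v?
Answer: 205842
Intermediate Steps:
(599 + P(10))*(641 - 303) = (599 + 10)*(641 - 303) = 609*338 = 205842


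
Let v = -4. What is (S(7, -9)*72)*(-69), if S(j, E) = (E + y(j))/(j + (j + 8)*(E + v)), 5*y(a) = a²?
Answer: 4968/235 ≈ 21.140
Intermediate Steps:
y(a) = a²/5
S(j, E) = (E + j²/5)/(j + (-4 + E)*(8 + j)) (S(j, E) = (E + j²/5)/(j + (j + 8)*(E - 4)) = (E + j²/5)/(j + (8 + j)*(-4 + E)) = (E + j²/5)/(j + (-4 + E)*(8 + j)))
(S(7, -9)*72)*(-69) = (((-9 + (⅕)*7²)/(-32 - 3*7 + 8*(-9) - 9*7))*72)*(-69) = (((-9 + (⅕)*49)/(-32 - 21 - 72 - 63))*72)*(-69) = (((-9 + 49/5)/(-188))*72)*(-69) = (-1/188*⅘*72)*(-69) = -1/235*72*(-69) = -72/235*(-69) = 4968/235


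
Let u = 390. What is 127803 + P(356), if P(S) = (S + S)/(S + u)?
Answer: 47670875/373 ≈ 1.2780e+5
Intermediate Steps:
P(S) = 2*S/(390 + S) (P(S) = (S + S)/(S + 390) = (2*S)/(390 + S) = 2*S/(390 + S))
127803 + P(356) = 127803 + 2*356/(390 + 356) = 127803 + 2*356/746 = 127803 + 2*356*(1/746) = 127803 + 356/373 = 47670875/373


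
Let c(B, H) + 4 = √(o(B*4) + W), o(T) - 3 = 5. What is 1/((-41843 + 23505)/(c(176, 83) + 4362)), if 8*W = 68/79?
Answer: -2179/9169 - √202398/2897404 ≈ -0.23780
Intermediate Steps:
W = 17/158 (W = (68/79)/8 = (68*(1/79))/8 = (⅛)*(68/79) = 17/158 ≈ 0.10759)
o(T) = 8 (o(T) = 3 + 5 = 8)
c(B, H) = -4 + √202398/158 (c(B, H) = -4 + √(8 + 17/158) = -4 + √(1281/158) = -4 + √202398/158)
1/((-41843 + 23505)/(c(176, 83) + 4362)) = 1/((-41843 + 23505)/((-4 + √202398/158) + 4362)) = 1/(-18338/(4358 + √202398/158)) = -2179/9169 - √202398/2897404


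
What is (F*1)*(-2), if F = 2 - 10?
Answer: 16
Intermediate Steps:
F = -8
(F*1)*(-2) = -8*1*(-2) = -8*(-2) = 16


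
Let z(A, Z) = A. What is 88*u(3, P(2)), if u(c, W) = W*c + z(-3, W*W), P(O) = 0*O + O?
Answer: 264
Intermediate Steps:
P(O) = O (P(O) = 0 + O = O)
u(c, W) = -3 + W*c (u(c, W) = W*c - 3 = -3 + W*c)
88*u(3, P(2)) = 88*(-3 + 2*3) = 88*(-3 + 6) = 88*3 = 264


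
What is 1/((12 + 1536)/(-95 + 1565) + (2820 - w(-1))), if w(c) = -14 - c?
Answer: 245/694343 ≈ 0.00035285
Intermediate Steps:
1/((12 + 1536)/(-95 + 1565) + (2820 - w(-1))) = 1/((12 + 1536)/(-95 + 1565) + (2820 - (-14 - 1*(-1)))) = 1/(1548/1470 + (2820 - (-14 + 1))) = 1/(1548*(1/1470) + (2820 - 1*(-13))) = 1/(258/245 + (2820 + 13)) = 1/(258/245 + 2833) = 1/(694343/245) = 245/694343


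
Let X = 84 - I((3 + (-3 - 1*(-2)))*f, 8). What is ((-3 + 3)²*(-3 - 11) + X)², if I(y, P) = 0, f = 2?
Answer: 7056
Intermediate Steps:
X = 84 (X = 84 - 1*0 = 84 + 0 = 84)
((-3 + 3)²*(-3 - 11) + X)² = ((-3 + 3)²*(-3 - 11) + 84)² = (0²*(-14) + 84)² = (0*(-14) + 84)² = (0 + 84)² = 84² = 7056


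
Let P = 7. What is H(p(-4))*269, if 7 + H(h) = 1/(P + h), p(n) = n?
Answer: -5380/3 ≈ -1793.3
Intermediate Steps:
H(h) = -7 + 1/(7 + h)
H(p(-4))*269 = ((-48 - 7*(-4))/(7 - 4))*269 = ((-48 + 28)/3)*269 = ((⅓)*(-20))*269 = -20/3*269 = -5380/3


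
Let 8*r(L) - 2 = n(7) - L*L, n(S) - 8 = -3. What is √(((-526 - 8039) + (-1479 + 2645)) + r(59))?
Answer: I*√31333/2 ≈ 88.506*I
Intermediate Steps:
n(S) = 5 (n(S) = 8 - 3 = 5)
r(L) = 7/8 - L²/8 (r(L) = ¼ + (5 - L*L)/8 = ¼ + (5 - L²)/8 = ¼ + (5/8 - L²/8) = 7/8 - L²/8)
√(((-526 - 8039) + (-1479 + 2645)) + r(59)) = √(((-526 - 8039) + (-1479 + 2645)) + (7/8 - ⅛*59²)) = √((-8565 + 1166) + (7/8 - ⅛*3481)) = √(-7399 + (7/8 - 3481/8)) = √(-7399 - 1737/4) = √(-31333/4) = I*√31333/2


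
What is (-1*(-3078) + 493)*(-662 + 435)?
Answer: -810617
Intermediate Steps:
(-1*(-3078) + 493)*(-662 + 435) = (3078 + 493)*(-227) = 3571*(-227) = -810617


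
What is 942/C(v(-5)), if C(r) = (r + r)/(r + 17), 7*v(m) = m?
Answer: -53694/5 ≈ -10739.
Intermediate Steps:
v(m) = m/7
C(r) = 2*r/(17 + r) (C(r) = (2*r)/(17 + r) = 2*r/(17 + r))
942/C(v(-5)) = 942/((2*((1/7)*(-5))/(17 + (1/7)*(-5)))) = 942/((2*(-5/7)/(17 - 5/7))) = 942/((2*(-5/7)/(114/7))) = 942/((2*(-5/7)*(7/114))) = 942/(-5/57) = 942*(-57/5) = -53694/5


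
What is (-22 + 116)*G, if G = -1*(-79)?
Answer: 7426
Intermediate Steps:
G = 79
(-22 + 116)*G = (-22 + 116)*79 = 94*79 = 7426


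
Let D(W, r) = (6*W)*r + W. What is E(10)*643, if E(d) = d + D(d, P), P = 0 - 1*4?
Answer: -141460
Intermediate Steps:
P = -4 (P = 0 - 4 = -4)
D(W, r) = W + 6*W*r (D(W, r) = 6*W*r + W = W + 6*W*r)
E(d) = -22*d (E(d) = d + d*(1 + 6*(-4)) = d + d*(1 - 24) = d + d*(-23) = d - 23*d = -22*d)
E(10)*643 = -22*10*643 = -220*643 = -141460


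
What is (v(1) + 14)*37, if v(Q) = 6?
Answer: 740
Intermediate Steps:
(v(1) + 14)*37 = (6 + 14)*37 = 20*37 = 740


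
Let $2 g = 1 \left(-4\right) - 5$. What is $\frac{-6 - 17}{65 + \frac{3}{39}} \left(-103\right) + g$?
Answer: $\frac{13495}{423} \approx 31.903$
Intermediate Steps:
$g = - \frac{9}{2}$ ($g = \frac{1 \left(-4\right) - 5}{2} = \frac{-4 - 5}{2} = \frac{1}{2} \left(-9\right) = - \frac{9}{2} \approx -4.5$)
$\frac{-6 - 17}{65 + \frac{3}{39}} \left(-103\right) + g = \frac{-6 - 17}{65 + \frac{3}{39}} \left(-103\right) - \frac{9}{2} = - \frac{23}{65 + 3 \cdot \frac{1}{39}} \left(-103\right) - \frac{9}{2} = - \frac{23}{65 + \frac{1}{13}} \left(-103\right) - \frac{9}{2} = - \frac{23}{\frac{846}{13}} \left(-103\right) - \frac{9}{2} = \left(-23\right) \frac{13}{846} \left(-103\right) - \frac{9}{2} = \left(- \frac{299}{846}\right) \left(-103\right) - \frac{9}{2} = \frac{30797}{846} - \frac{9}{2} = \frac{13495}{423}$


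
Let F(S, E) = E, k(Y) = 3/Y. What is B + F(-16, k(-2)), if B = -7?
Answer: -17/2 ≈ -8.5000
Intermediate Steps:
B + F(-16, k(-2)) = -7 + 3/(-2) = -7 + 3*(-1/2) = -7 - 3/2 = -17/2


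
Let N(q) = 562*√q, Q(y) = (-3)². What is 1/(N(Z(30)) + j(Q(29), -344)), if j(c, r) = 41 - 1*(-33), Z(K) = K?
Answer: -37/4734922 + 281*√30/4734922 ≈ 0.00031724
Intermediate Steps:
Q(y) = 9
j(c, r) = 74 (j(c, r) = 41 + 33 = 74)
1/(N(Z(30)) + j(Q(29), -344)) = 1/(562*√30 + 74) = 1/(74 + 562*√30)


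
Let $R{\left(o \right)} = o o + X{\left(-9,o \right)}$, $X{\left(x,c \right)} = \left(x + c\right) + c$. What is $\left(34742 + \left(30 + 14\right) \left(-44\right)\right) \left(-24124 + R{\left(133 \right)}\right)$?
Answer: $-202675468$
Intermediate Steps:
$X{\left(x,c \right)} = x + 2 c$ ($X{\left(x,c \right)} = \left(c + x\right) + c = x + 2 c$)
$R{\left(o \right)} = -9 + o^{2} + 2 o$ ($R{\left(o \right)} = o o + \left(-9 + 2 o\right) = o^{2} + \left(-9 + 2 o\right) = -9 + o^{2} + 2 o$)
$\left(34742 + \left(30 + 14\right) \left(-44\right)\right) \left(-24124 + R{\left(133 \right)}\right) = \left(34742 + \left(30 + 14\right) \left(-44\right)\right) \left(-24124 + \left(-9 + 133^{2} + 2 \cdot 133\right)\right) = \left(34742 + 44 \left(-44\right)\right) \left(-24124 + \left(-9 + 17689 + 266\right)\right) = \left(34742 - 1936\right) \left(-24124 + 17946\right) = 32806 \left(-6178\right) = -202675468$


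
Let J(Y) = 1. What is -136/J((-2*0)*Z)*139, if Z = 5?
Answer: -18904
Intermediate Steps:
-136/J((-2*0)*Z)*139 = -136/1*139 = -136*1*139 = -136*139 = -18904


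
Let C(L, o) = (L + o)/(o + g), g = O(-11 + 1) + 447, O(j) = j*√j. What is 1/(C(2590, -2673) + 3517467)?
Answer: 139462671714/490555350684869837 + 166*I*√10/12263883767121745925 ≈ 2.843e-7 + 4.2804e-17*I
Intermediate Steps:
O(j) = j^(3/2)
g = 447 - 10*I*√10 (g = (-11 + 1)^(3/2) + 447 = (-10)^(3/2) + 447 = -10*I*√10 + 447 = 447 - 10*I*√10 ≈ 447.0 - 31.623*I)
C(L, o) = (L + o)/(447 + o - 10*I*√10) (C(L, o) = (L + o)/(o + (447 - 10*I*√10)) = (L + o)/(447 + o - 10*I*√10))
1/(C(2590, -2673) + 3517467) = 1/((2590 - 2673)/(447 - 2673 - 10*I*√10) + 3517467) = 1/(-83/(-2226 - 10*I*√10) + 3517467) = 1/(3517467 - 83/(-2226 - 10*I*√10))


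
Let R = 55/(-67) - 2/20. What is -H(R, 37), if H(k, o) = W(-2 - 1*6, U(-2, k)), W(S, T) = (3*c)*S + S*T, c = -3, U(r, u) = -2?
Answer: -88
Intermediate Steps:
R = -617/670 (R = 55*(-1/67) - 2*1/20 = -55/67 - 1/10 = -617/670 ≈ -0.92090)
W(S, T) = -9*S + S*T (W(S, T) = (3*(-3))*S + S*T = -9*S + S*T)
H(k, o) = 88 (H(k, o) = (-2 - 1*6)*(-9 - 2) = (-2 - 6)*(-11) = -8*(-11) = 88)
-H(R, 37) = -1*88 = -88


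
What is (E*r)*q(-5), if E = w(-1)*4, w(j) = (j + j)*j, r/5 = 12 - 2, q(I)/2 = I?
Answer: -4000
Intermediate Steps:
q(I) = 2*I
r = 50 (r = 5*(12 - 2) = 5*10 = 50)
w(j) = 2*j² (w(j) = (2*j)*j = 2*j²)
E = 8 (E = (2*(-1)²)*4 = (2*1)*4 = 2*4 = 8)
(E*r)*q(-5) = (8*50)*(2*(-5)) = 400*(-10) = -4000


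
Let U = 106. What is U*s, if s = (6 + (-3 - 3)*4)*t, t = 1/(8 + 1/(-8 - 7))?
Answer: -28620/119 ≈ -240.50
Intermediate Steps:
t = 15/119 (t = 1/(8 + 1/(-15)) = 1/(8 - 1/15) = 1/(119/15) = 15/119 ≈ 0.12605)
s = -270/119 (s = (6 + (-3 - 3)*4)*(15/119) = (6 - 6*4)*(15/119) = (6 - 24)*(15/119) = -18*15/119 = -270/119 ≈ -2.2689)
U*s = 106*(-270/119) = -28620/119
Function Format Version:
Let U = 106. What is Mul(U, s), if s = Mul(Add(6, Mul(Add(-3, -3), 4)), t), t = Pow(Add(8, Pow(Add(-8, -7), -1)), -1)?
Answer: Rational(-28620, 119) ≈ -240.50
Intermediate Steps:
t = Rational(15, 119) (t = Pow(Add(8, Pow(-15, -1)), -1) = Pow(Add(8, Rational(-1, 15)), -1) = Pow(Rational(119, 15), -1) = Rational(15, 119) ≈ 0.12605)
s = Rational(-270, 119) (s = Mul(Add(6, Mul(Add(-3, -3), 4)), Rational(15, 119)) = Mul(Add(6, Mul(-6, 4)), Rational(15, 119)) = Mul(Add(6, -24), Rational(15, 119)) = Mul(-18, Rational(15, 119)) = Rational(-270, 119) ≈ -2.2689)
Mul(U, s) = Mul(106, Rational(-270, 119)) = Rational(-28620, 119)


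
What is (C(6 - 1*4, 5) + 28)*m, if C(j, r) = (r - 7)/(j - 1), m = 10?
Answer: 260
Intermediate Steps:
C(j, r) = (-7 + r)/(-1 + j)
(C(6 - 1*4, 5) + 28)*m = ((-7 + 5)/(-1 + (6 - 1*4)) + 28)*10 = (-2/(-1 + (6 - 4)) + 28)*10 = (-2/(-1 + 2) + 28)*10 = (-2/1 + 28)*10 = (1*(-2) + 28)*10 = (-2 + 28)*10 = 26*10 = 260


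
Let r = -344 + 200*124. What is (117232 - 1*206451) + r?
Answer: -64763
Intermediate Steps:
r = 24456 (r = -344 + 24800 = 24456)
(117232 - 1*206451) + r = (117232 - 1*206451) + 24456 = (117232 - 206451) + 24456 = -89219 + 24456 = -64763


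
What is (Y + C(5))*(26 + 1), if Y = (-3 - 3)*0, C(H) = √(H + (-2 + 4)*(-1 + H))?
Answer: 27*√13 ≈ 97.350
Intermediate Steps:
C(H) = √(-2 + 3*H) (C(H) = √(H + 2*(-1 + H)) = √(H + (-2 + 2*H)) = √(-2 + 3*H))
Y = 0 (Y = -6*0 = 0)
(Y + C(5))*(26 + 1) = (0 + √(-2 + 3*5))*(26 + 1) = (0 + √(-2 + 15))*27 = (0 + √13)*27 = √13*27 = 27*√13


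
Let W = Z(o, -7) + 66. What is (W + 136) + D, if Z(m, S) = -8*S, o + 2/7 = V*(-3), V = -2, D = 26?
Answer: 284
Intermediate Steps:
o = 40/7 (o = -2/7 - 2*(-3) = -2/7 + 6 = 40/7 ≈ 5.7143)
W = 122 (W = -8*(-7) + 66 = 56 + 66 = 122)
(W + 136) + D = (122 + 136) + 26 = 258 + 26 = 284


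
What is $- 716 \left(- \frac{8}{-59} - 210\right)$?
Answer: $\frac{8865512}{59} \approx 1.5026 \cdot 10^{5}$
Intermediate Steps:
$- 716 \left(- \frac{8}{-59} - 210\right) = - 716 \left(\left(-8\right) \left(- \frac{1}{59}\right) - 210\right) = - 716 \left(\frac{8}{59} - 210\right) = \left(-716\right) \left(- \frac{12382}{59}\right) = \frac{8865512}{59}$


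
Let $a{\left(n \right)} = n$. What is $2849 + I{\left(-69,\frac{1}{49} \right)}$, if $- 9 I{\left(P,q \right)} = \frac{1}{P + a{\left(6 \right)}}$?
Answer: $\frac{1615384}{567} \approx 2849.0$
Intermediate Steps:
$I{\left(P,q \right)} = - \frac{1}{9 \left(6 + P\right)}$ ($I{\left(P,q \right)} = - \frac{1}{9 \left(P + 6\right)} = - \frac{1}{9 \left(6 + P\right)}$)
$2849 + I{\left(-69,\frac{1}{49} \right)} = 2849 - \frac{1}{54 + 9 \left(-69\right)} = 2849 - \frac{1}{54 - 621} = 2849 - \frac{1}{-567} = 2849 - - \frac{1}{567} = 2849 + \frac{1}{567} = \frac{1615384}{567}$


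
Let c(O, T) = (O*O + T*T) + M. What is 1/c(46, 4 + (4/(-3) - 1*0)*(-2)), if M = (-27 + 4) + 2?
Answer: 9/19255 ≈ 0.00046741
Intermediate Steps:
M = -21 (M = -23 + 2 = -21)
c(O, T) = -21 + O**2 + T**2 (c(O, T) = (O*O + T*T) - 21 = (O**2 + T**2) - 21 = -21 + O**2 + T**2)
1/c(46, 4 + (4/(-3) - 1*0)*(-2)) = 1/(-21 + 46**2 + (4 + (4/(-3) - 1*0)*(-2))**2) = 1/(-21 + 2116 + (4 + (4*(-1/3) + 0)*(-2))**2) = 1/(-21 + 2116 + (4 + (-4/3 + 0)*(-2))**2) = 1/(-21 + 2116 + (4 - 4/3*(-2))**2) = 1/(-21 + 2116 + (4 + 8/3)**2) = 1/(-21 + 2116 + (20/3)**2) = 1/(-21 + 2116 + 400/9) = 1/(19255/9) = 9/19255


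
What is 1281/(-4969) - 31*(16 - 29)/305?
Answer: 1611802/1515545 ≈ 1.0635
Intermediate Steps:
1281/(-4969) - 31*(16 - 29)/305 = 1281*(-1/4969) - 31*(-13)*(1/305) = -1281/4969 + 403*(1/305) = -1281/4969 + 403/305 = 1611802/1515545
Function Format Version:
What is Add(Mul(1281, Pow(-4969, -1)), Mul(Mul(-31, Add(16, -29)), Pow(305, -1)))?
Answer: Rational(1611802, 1515545) ≈ 1.0635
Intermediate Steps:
Add(Mul(1281, Pow(-4969, -1)), Mul(Mul(-31, Add(16, -29)), Pow(305, -1))) = Add(Mul(1281, Rational(-1, 4969)), Mul(Mul(-31, -13), Rational(1, 305))) = Add(Rational(-1281, 4969), Mul(403, Rational(1, 305))) = Add(Rational(-1281, 4969), Rational(403, 305)) = Rational(1611802, 1515545)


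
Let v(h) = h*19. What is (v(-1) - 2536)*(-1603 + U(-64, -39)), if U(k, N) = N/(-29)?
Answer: 118674640/29 ≈ 4.0922e+6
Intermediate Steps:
v(h) = 19*h
U(k, N) = -N/29 (U(k, N) = N*(-1/29) = -N/29)
(v(-1) - 2536)*(-1603 + U(-64, -39)) = (19*(-1) - 2536)*(-1603 - 1/29*(-39)) = (-19 - 2536)*(-1603 + 39/29) = -2555*(-46448/29) = 118674640/29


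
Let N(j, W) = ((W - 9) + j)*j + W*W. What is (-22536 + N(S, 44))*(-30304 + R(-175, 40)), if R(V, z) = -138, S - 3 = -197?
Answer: -311908732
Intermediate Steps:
S = -194 (S = 3 - 197 = -194)
N(j, W) = W**2 + j*(-9 + W + j) (N(j, W) = ((-9 + W) + j)*j + W**2 = (-9 + W + j)*j + W**2 = j*(-9 + W + j) + W**2 = W**2 + j*(-9 + W + j))
(-22536 + N(S, 44))*(-30304 + R(-175, 40)) = (-22536 + (44**2 + (-194)**2 - 9*(-194) + 44*(-194)))*(-30304 - 138) = (-22536 + (1936 + 37636 + 1746 - 8536))*(-30442) = (-22536 + 32782)*(-30442) = 10246*(-30442) = -311908732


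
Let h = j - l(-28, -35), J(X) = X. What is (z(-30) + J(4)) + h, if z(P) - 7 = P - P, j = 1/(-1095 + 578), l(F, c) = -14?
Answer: 12924/517 ≈ 24.998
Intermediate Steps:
j = -1/517 (j = 1/(-517) = -1/517 ≈ -0.0019342)
z(P) = 7 (z(P) = 7 + (P - P) = 7 + 0 = 7)
h = 7237/517 (h = -1/517 - 1*(-14) = -1/517 + 14 = 7237/517 ≈ 13.998)
(z(-30) + J(4)) + h = (7 + 4) + 7237/517 = 11 + 7237/517 = 12924/517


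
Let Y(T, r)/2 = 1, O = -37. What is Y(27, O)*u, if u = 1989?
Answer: 3978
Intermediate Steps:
Y(T, r) = 2 (Y(T, r) = 2*1 = 2)
Y(27, O)*u = 2*1989 = 3978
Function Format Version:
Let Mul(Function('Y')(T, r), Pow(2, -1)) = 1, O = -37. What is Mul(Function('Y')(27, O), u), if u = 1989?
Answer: 3978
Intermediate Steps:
Function('Y')(T, r) = 2 (Function('Y')(T, r) = Mul(2, 1) = 2)
Mul(Function('Y')(27, O), u) = Mul(2, 1989) = 3978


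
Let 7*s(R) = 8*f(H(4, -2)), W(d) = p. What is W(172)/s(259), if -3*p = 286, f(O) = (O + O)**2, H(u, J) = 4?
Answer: -1001/768 ≈ -1.3034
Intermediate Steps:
f(O) = 4*O**2 (f(O) = (2*O)**2 = 4*O**2)
p = -286/3 (p = -1/3*286 = -286/3 ≈ -95.333)
W(d) = -286/3
s(R) = 512/7 (s(R) = (8*(4*4**2))/7 = (8*(4*16))/7 = (8*64)/7 = (1/7)*512 = 512/7)
W(172)/s(259) = -286/(3*512/7) = -286/3*7/512 = -1001/768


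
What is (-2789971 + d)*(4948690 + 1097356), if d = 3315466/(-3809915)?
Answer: -64266782588332010826/3809915 ≈ -1.6868e+13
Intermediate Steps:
d = -3315466/3809915 (d = 3315466*(-1/3809915) = -3315466/3809915 ≈ -0.87022)
(-2789971 + d)*(4948690 + 1097356) = (-2789971 - 3315466/3809915)*(4948690 + 1097356) = -10629555677931/3809915*6046046 = -64266782588332010826/3809915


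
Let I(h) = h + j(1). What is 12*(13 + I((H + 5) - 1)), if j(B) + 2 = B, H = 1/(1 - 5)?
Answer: 189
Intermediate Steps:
H = -¼ (H = 1/(-4) = -¼ ≈ -0.25000)
j(B) = -2 + B
I(h) = -1 + h (I(h) = h + (-2 + 1) = h - 1 = -1 + h)
12*(13 + I((H + 5) - 1)) = 12*(13 + (-1 + ((-¼ + 5) - 1))) = 12*(13 + (-1 + (19/4 - 1))) = 12*(13 + (-1 + 15/4)) = 12*(13 + 11/4) = 12*(63/4) = 189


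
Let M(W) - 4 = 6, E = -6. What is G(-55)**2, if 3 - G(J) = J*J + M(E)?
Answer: 9193024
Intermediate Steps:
M(W) = 10 (M(W) = 4 + 6 = 10)
G(J) = -7 - J**2 (G(J) = 3 - (J*J + 10) = 3 - (J**2 + 10) = 3 - (10 + J**2) = 3 + (-10 - J**2) = -7 - J**2)
G(-55)**2 = (-7 - 1*(-55)**2)**2 = (-7 - 1*3025)**2 = (-7 - 3025)**2 = (-3032)**2 = 9193024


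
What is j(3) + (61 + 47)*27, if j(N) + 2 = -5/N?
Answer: 8737/3 ≈ 2912.3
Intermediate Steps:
j(N) = -2 - 5/N
j(3) + (61 + 47)*27 = (-2 - 5/3) + (61 + 47)*27 = (-2 - 5*1/3) + 108*27 = (-2 - 5/3) + 2916 = -11/3 + 2916 = 8737/3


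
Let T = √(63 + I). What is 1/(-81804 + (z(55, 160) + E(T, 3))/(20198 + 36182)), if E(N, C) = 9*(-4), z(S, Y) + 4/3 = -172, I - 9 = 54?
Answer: -42285/3459082297 ≈ -1.2224e-5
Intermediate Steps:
I = 63 (I = 9 + 54 = 63)
z(S, Y) = -520/3 (z(S, Y) = -4/3 - 172 = -520/3)
T = 3*√14 (T = √(63 + 63) = √126 = 3*√14 ≈ 11.225)
E(N, C) = -36
1/(-81804 + (z(55, 160) + E(T, 3))/(20198 + 36182)) = 1/(-81804 + (-520/3 - 36)/(20198 + 36182)) = 1/(-81804 - 628/3/56380) = 1/(-81804 - 628/3*1/56380) = 1/(-81804 - 157/42285) = 1/(-3459082297/42285) = -42285/3459082297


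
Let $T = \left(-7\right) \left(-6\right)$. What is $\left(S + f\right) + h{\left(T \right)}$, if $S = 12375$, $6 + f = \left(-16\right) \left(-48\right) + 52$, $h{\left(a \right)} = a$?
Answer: $13231$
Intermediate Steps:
$T = 42$
$f = 814$ ($f = -6 + \left(\left(-16\right) \left(-48\right) + 52\right) = -6 + \left(768 + 52\right) = -6 + 820 = 814$)
$\left(S + f\right) + h{\left(T \right)} = \left(12375 + 814\right) + 42 = 13189 + 42 = 13231$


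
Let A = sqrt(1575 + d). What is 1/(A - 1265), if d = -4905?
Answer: -253/320711 - 3*I*sqrt(370)/1603555 ≈ -0.00078887 - 3.5986e-5*I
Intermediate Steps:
A = 3*I*sqrt(370) (A = sqrt(1575 - 4905) = sqrt(-3330) = 3*I*sqrt(370) ≈ 57.706*I)
1/(A - 1265) = 1/(3*I*sqrt(370) - 1265) = 1/(-1265 + 3*I*sqrt(370))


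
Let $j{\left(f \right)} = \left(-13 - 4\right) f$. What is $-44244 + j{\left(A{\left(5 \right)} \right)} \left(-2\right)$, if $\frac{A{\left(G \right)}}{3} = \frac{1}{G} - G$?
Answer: $- \frac{223668}{5} \approx -44734.0$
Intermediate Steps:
$A{\left(G \right)} = - 3 G + \frac{3}{G}$ ($A{\left(G \right)} = 3 \left(\frac{1}{G} - G\right) = - 3 G + \frac{3}{G}$)
$j{\left(f \right)} = - 17 f$
$-44244 + j{\left(A{\left(5 \right)} \right)} \left(-2\right) = -44244 + - 17 \left(\left(-3\right) 5 + \frac{3}{5}\right) \left(-2\right) = -44244 + - 17 \left(-15 + 3 \cdot \frac{1}{5}\right) \left(-2\right) = -44244 + - 17 \left(-15 + \frac{3}{5}\right) \left(-2\right) = -44244 + \left(-17\right) \left(- \frac{72}{5}\right) \left(-2\right) = -44244 + \frac{1224}{5} \left(-2\right) = -44244 - \frac{2448}{5} = - \frac{223668}{5}$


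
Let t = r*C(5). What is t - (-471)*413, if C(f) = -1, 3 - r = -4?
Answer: 194516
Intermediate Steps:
r = 7 (r = 3 - 1*(-4) = 3 + 4 = 7)
t = -7 (t = 7*(-1) = -7)
t - (-471)*413 = -7 - (-471)*413 = -7 - 471*(-413) = -7 + 194523 = 194516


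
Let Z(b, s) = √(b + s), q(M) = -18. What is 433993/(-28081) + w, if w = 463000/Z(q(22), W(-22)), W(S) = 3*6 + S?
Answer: -433993/28081 - 231500*I*√22/11 ≈ -15.455 - 98712.0*I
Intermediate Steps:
W(S) = 18 + S
w = -231500*I*√22/11 (w = 463000/(√(-18 + (18 - 22))) = 463000/(√(-18 - 4)) = 463000/(√(-22)) = 463000/((I*√22)) = 463000*(-I*√22/22) = -231500*I*√22/11 ≈ -98712.0*I)
433993/(-28081) + w = 433993/(-28081) - 231500*I*√22/11 = 433993*(-1/28081) - 231500*I*√22/11 = -433993/28081 - 231500*I*√22/11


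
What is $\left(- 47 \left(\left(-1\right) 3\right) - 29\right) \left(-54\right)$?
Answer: $-6048$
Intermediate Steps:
$\left(- 47 \left(\left(-1\right) 3\right) - 29\right) \left(-54\right) = \left(\left(-47\right) \left(-3\right) - 29\right) \left(-54\right) = \left(141 - 29\right) \left(-54\right) = 112 \left(-54\right) = -6048$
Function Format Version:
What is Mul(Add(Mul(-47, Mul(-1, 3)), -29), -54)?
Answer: -6048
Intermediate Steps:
Mul(Add(Mul(-47, Mul(-1, 3)), -29), -54) = Mul(Add(Mul(-47, -3), -29), -54) = Mul(Add(141, -29), -54) = Mul(112, -54) = -6048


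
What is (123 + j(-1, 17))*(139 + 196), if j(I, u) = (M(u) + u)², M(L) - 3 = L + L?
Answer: 1018065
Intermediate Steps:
M(L) = 3 + 2*L (M(L) = 3 + (L + L) = 3 + 2*L)
j(I, u) = (3 + 3*u)² (j(I, u) = ((3 + 2*u) + u)² = (3 + 3*u)²)
(123 + j(-1, 17))*(139 + 196) = (123 + 9*(1 + 17)²)*(139 + 196) = (123 + 9*18²)*335 = (123 + 9*324)*335 = (123 + 2916)*335 = 3039*335 = 1018065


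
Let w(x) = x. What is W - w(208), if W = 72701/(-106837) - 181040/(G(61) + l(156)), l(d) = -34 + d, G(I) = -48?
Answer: -10495792729/3952969 ≈ -2655.2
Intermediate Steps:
W = -9673575177/3952969 (W = 72701/(-106837) - 181040/(-48 + (-34 + 156)) = 72701*(-1/106837) - 181040/(-48 + 122) = -72701/106837 - 181040/74 = -72701/106837 - 181040*1/74 = -72701/106837 - 90520/37 = -9673575177/3952969 ≈ -2447.2)
W - w(208) = -9673575177/3952969 - 1*208 = -9673575177/3952969 - 208 = -10495792729/3952969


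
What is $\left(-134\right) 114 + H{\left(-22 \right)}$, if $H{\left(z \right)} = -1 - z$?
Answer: $-15255$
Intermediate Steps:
$\left(-134\right) 114 + H{\left(-22 \right)} = \left(-134\right) 114 - -21 = -15276 + \left(-1 + 22\right) = -15276 + 21 = -15255$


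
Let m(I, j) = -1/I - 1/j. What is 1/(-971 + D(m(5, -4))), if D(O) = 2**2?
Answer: -1/967 ≈ -0.0010341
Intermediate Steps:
D(O) = 4
1/(-971 + D(m(5, -4))) = 1/(-971 + 4) = 1/(-967) = -1/967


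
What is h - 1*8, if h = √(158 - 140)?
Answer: -8 + 3*√2 ≈ -3.7574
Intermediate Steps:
h = 3*√2 (h = √18 = 3*√2 ≈ 4.2426)
h - 1*8 = 3*√2 - 1*8 = 3*√2 - 8 = -8 + 3*√2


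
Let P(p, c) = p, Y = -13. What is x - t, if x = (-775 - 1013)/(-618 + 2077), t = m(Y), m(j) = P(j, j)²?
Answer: -248359/1459 ≈ -170.23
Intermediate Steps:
m(j) = j²
t = 169 (t = (-13)² = 169)
x = -1788/1459 ≈ -1.2255
x - t = -1788/1459 - 1*169 = -1788/1459 - 169 = -248359/1459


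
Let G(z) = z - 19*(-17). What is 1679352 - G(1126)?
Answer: 1677903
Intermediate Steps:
G(z) = 323 + z (G(z) = z + 323 = 323 + z)
1679352 - G(1126) = 1679352 - (323 + 1126) = 1679352 - 1*1449 = 1679352 - 1449 = 1677903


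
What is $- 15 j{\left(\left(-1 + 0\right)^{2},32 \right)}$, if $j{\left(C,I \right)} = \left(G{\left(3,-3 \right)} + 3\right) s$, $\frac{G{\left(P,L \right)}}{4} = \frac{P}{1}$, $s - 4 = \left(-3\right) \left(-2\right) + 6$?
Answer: $-3600$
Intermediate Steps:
$s = 16$ ($s = 4 + \left(\left(-3\right) \left(-2\right) + 6\right) = 4 + \left(6 + 6\right) = 4 + 12 = 16$)
$G{\left(P,L \right)} = 4 P$ ($G{\left(P,L \right)} = 4 \frac{P}{1} = 4 P 1 = 4 P$)
$j{\left(C,I \right)} = 240$ ($j{\left(C,I \right)} = \left(4 \cdot 3 + 3\right) 16 = \left(12 + 3\right) 16 = 15 \cdot 16 = 240$)
$- 15 j{\left(\left(-1 + 0\right)^{2},32 \right)} = \left(-15\right) 240 = -3600$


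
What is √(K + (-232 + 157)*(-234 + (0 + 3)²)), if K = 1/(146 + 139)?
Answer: 4*√85667010/285 ≈ 129.90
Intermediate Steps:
K = 1/285 ≈ 0.0035088
√(K + (-232 + 157)*(-234 + (0 + 3)²)) = √(1/285 + (-232 + 157)*(-234 + (0 + 3)²)) = √(1/285 - 75*(-234 + 3²)) = √(1/285 - 75*(-234 + 9)) = √(1/285 - 75*(-225)) = √(1/285 + 16875) = √(4809376/285) = 4*√85667010/285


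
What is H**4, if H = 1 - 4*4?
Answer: 50625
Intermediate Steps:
H = -15 (H = 1 - 16 = -15)
H**4 = (-15)**4 = 50625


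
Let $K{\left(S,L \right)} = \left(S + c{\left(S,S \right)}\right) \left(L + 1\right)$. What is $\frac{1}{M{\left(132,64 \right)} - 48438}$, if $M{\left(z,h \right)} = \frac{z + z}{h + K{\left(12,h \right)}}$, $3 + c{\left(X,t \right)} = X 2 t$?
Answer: $- \frac{19369}{938195358} \approx -2.0645 \cdot 10^{-5}$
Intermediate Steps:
$c{\left(X,t \right)} = -3 + 2 X t$ ($c{\left(X,t \right)} = -3 + X 2 t = -3 + 2 X t$)
$K{\left(S,L \right)} = \left(1 + L\right) \left(-3 + S + 2 S^{2}\right)$ ($K{\left(S,L \right)} = \left(S + \left(-3 + 2 S S\right)\right) \left(L + 1\right) = \left(S + \left(-3 + 2 S^{2}\right)\right) \left(1 + L\right) = \left(-3 + S + 2 S^{2}\right) \left(1 + L\right) = \left(1 + L\right) \left(-3 + S + 2 S^{2}\right)$)
$M{\left(z,h \right)} = \frac{2 z}{297 + 298 h}$ ($M{\left(z,h \right)} = \frac{z + z}{h + \left(-3 + 12 + 2 \cdot 12^{2} + h 12 + h \left(-3 + 2 \cdot 12^{2}\right)\right)} = \frac{2 z}{h + \left(-3 + 12 + 2 \cdot 144 + 12 h + h \left(-3 + 2 \cdot 144\right)\right)} = \frac{2 z}{h + \left(-3 + 12 + 288 + 12 h + h \left(-3 + 288\right)\right)} = \frac{2 z}{h + \left(-3 + 12 + 288 + 12 h + h 285\right)} = \frac{2 z}{h + \left(-3 + 12 + 288 + 12 h + 285 h\right)} = \frac{2 z}{h + \left(297 + 297 h\right)} = \frac{2 z}{297 + 298 h}$)
$\frac{1}{M{\left(132,64 \right)} - 48438} = \frac{1}{2 \cdot 132 \frac{1}{297 + 298 \cdot 64} - 48438} = \frac{1}{2 \cdot 132 \frac{1}{297 + 19072} - 48438} = \frac{1}{2 \cdot 132 \cdot \frac{1}{19369} - 48438} = \frac{1}{\frac{264}{19369} - 48438} = \frac{1}{- \frac{938195358}{19369}} = - \frac{19369}{938195358}$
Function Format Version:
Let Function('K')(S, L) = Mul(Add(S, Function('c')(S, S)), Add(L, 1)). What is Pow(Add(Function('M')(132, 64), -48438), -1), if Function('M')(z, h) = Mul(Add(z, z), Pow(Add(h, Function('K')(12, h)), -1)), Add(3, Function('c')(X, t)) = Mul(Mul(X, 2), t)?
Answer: Rational(-19369, 938195358) ≈ -2.0645e-5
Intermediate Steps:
Function('c')(X, t) = Add(-3, Mul(2, X, t)) (Function('c')(X, t) = Add(-3, Mul(Mul(X, 2), t)) = Add(-3, Mul(Mul(2, X), t)) = Add(-3, Mul(2, X, t)))
Function('K')(S, L) = Mul(Add(1, L), Add(-3, S, Mul(2, Pow(S, 2)))) (Function('K')(S, L) = Mul(Add(S, Add(-3, Mul(2, S, S))), Add(L, 1)) = Mul(Add(S, Add(-3, Mul(2, Pow(S, 2)))), Add(1, L)) = Mul(Add(-3, S, Mul(2, Pow(S, 2))), Add(1, L)) = Mul(Add(1, L), Add(-3, S, Mul(2, Pow(S, 2)))))
Function('M')(z, h) = Mul(2, z, Pow(Add(297, Mul(298, h)), -1)) (Function('M')(z, h) = Mul(Add(z, z), Pow(Add(h, Add(-3, 12, Mul(2, Pow(12, 2)), Mul(h, 12), Mul(h, Add(-3, Mul(2, Pow(12, 2)))))), -1)) = Mul(Mul(2, z), Pow(Add(h, Add(-3, 12, Mul(2, 144), Mul(12, h), Mul(h, Add(-3, Mul(2, 144))))), -1)) = Mul(Mul(2, z), Pow(Add(h, Add(-3, 12, 288, Mul(12, h), Mul(h, Add(-3, 288)))), -1)) = Mul(Mul(2, z), Pow(Add(h, Add(-3, 12, 288, Mul(12, h), Mul(h, 285))), -1)) = Mul(Mul(2, z), Pow(Add(h, Add(-3, 12, 288, Mul(12, h), Mul(285, h))), -1)) = Mul(Mul(2, z), Pow(Add(h, Add(297, Mul(297, h))), -1)) = Mul(Mul(2, z), Pow(Add(297, Mul(298, h)), -1)) = Mul(2, z, Pow(Add(297, Mul(298, h)), -1)))
Pow(Add(Function('M')(132, 64), -48438), -1) = Pow(Add(Mul(2, 132, Pow(Add(297, Mul(298, 64)), -1)), -48438), -1) = Pow(Add(Mul(2, 132, Pow(Add(297, 19072), -1)), -48438), -1) = Pow(Add(Mul(2, 132, Pow(19369, -1)), -48438), -1) = Pow(Add(Mul(2, 132, Rational(1, 19369)), -48438), -1) = Pow(Add(Rational(264, 19369), -48438), -1) = Pow(Rational(-938195358, 19369), -1) = Rational(-19369, 938195358)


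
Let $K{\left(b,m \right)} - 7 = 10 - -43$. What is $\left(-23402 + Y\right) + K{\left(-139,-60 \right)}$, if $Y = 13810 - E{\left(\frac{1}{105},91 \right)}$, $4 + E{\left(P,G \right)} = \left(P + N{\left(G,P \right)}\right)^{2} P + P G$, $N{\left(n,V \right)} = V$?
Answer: $- \frac{11030854279}{1157625} \approx -9528.9$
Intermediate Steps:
$K{\left(b,m \right)} = 60$ ($K{\left(b,m \right)} = 7 + \left(10 - -43\right) = 7 + \left(10 + 43\right) = 7 + 53 = 60$)
$E{\left(P,G \right)} = -4 + 4 P^{3} + G P$ ($E{\left(P,G \right)} = -4 + \left(\left(P + P\right)^{2} P + P G\right) = -4 + \left(\left(2 P\right)^{2} P + G P\right) = -4 + \left(4 P^{2} P + G P\right) = -4 + \left(4 P^{3} + G P\right) = -4 + 4 P^{3} + G P$)
$Y = \frac{15990428471}{1157625}$ ($Y = 13810 - \left(-4 + 4 \left(\frac{1}{105}\right)^{3} + \frac{91}{105}\right) = 13810 - \left(-4 + \frac{4}{1157625} + 91 \cdot \frac{1}{105}\right) = 13810 - \left(-4 + 4 \cdot \frac{1}{1157625} + \frac{13}{15}\right) = 13810 - \left(-4 + \frac{4}{1157625} + \frac{13}{15}\right) = 13810 - - \frac{3627221}{1157625} = 13810 + \frac{3627221}{1157625} = \frac{15990428471}{1157625} \approx 13813.0$)
$\left(-23402 + Y\right) + K{\left(-139,-60 \right)} = \left(-23402 + \frac{15990428471}{1157625}\right) + 60 = - \frac{11100311779}{1157625} + 60 = - \frac{11030854279}{1157625}$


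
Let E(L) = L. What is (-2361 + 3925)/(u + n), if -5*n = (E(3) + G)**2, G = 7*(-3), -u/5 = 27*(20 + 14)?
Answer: -3910/11637 ≈ -0.33600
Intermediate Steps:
u = -4590 (u = -135*(20 + 14) = -135*34 = -5*918 = -4590)
G = -21
n = -324/5 (n = -(3 - 21)**2/5 = -1/5*(-18)**2 = -1/5*324 = -324/5 ≈ -64.800)
(-2361 + 3925)/(u + n) = (-2361 + 3925)/(-4590 - 324/5) = 1564/(-23274/5) = 1564*(-5/23274) = -3910/11637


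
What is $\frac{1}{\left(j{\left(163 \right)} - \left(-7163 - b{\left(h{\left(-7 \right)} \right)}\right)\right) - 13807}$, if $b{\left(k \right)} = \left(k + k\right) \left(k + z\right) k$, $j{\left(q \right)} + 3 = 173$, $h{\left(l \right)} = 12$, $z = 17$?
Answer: $\frac{1}{1878} \approx 0.00053248$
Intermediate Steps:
$j{\left(q \right)} = 170$ ($j{\left(q \right)} = -3 + 173 = 170$)
$b{\left(k \right)} = 2 k^{2} \left(17 + k\right)$ ($b{\left(k \right)} = \left(k + k\right) \left(k + 17\right) k = 2 k \left(17 + k\right) k = 2 k^{2} \left(17 + k\right)$)
$\frac{1}{\left(j{\left(163 \right)} - \left(-7163 - b{\left(h{\left(-7 \right)} \right)}\right)\right) - 13807} = \frac{1}{\left(170 - \left(-7163 - 2 \cdot 12^{2} \left(17 + 12\right)\right)\right) - 13807} = \frac{1}{\left(170 - \left(-7163 - 2 \cdot 144 \cdot 29\right)\right) - 13807} = \frac{1}{\left(170 - \left(-7163 - 8352\right)\right) - 13807} = \frac{1}{\left(170 - -15515\right) - 13807} = \frac{1}{\left(170 + 15515\right) - 13807} = \frac{1}{15685 - 13807} = \frac{1}{1878}$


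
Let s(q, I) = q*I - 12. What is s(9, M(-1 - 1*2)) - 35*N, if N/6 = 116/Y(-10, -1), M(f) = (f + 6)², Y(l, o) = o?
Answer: 24429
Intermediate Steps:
M(f) = (6 + f)²
s(q, I) = -12 + I*q (s(q, I) = I*q - 12 = -12 + I*q)
N = -696 (N = 6*(116/(-1)) = 6*(116*(-1)) = 6*(-116) = -696)
s(9, M(-1 - 1*2)) - 35*N = (-12 + (6 + (-1 - 1*2))²*9) - 35*(-696) = (-12 + (6 + (-1 - 2))²*9) + 24360 = (-12 + (6 - 3)²*9) + 24360 = (-12 + 3²*9) + 24360 = (-12 + 9*9) + 24360 = (-12 + 81) + 24360 = 69 + 24360 = 24429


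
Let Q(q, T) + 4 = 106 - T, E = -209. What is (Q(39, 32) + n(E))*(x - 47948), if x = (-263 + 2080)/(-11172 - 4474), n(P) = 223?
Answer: -219807493925/15646 ≈ -1.4049e+7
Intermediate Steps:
Q(q, T) = 102 - T (Q(q, T) = -4 + (106 - T) = 102 - T)
x = -1817/15646 (x = 1817/(-15646) = 1817*(-1/15646) = -1817/15646 ≈ -0.11613)
(Q(39, 32) + n(E))*(x - 47948) = ((102 - 1*32) + 223)*(-1817/15646 - 47948) = ((102 - 32) + 223)*(-750196225/15646) = (70 + 223)*(-750196225/15646) = 293*(-750196225/15646) = -219807493925/15646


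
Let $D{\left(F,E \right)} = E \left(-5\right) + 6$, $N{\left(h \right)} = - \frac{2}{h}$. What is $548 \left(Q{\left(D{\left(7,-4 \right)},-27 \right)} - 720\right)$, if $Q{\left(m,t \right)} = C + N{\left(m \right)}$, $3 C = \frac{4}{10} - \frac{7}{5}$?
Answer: $- \frac{15396608}{39} \approx -3.9479 \cdot 10^{5}$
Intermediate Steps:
$D{\left(F,E \right)} = 6 - 5 E$ ($D{\left(F,E \right)} = - 5 E + 6 = 6 - 5 E$)
$C = - \frac{1}{3}$ ($C = \frac{\frac{4}{10} - \frac{7}{5}}{3} = \frac{4 \cdot \frac{1}{10} - \frac{7}{5}}{3} = \frac{\frac{2}{5} - \frac{7}{5}}{3} = \frac{1}{3} \left(-1\right) = - \frac{1}{3} \approx -0.33333$)
$Q{\left(m,t \right)} = - \frac{1}{3} - \frac{2}{m}$
$548 \left(Q{\left(D{\left(7,-4 \right)},-27 \right)} - 720\right) = 548 \left(\frac{-6 - \left(6 - -20\right)}{3 \left(6 - -20\right)} - 720\right) = 548 \left(\frac{-6 - \left(6 + 20\right)}{3 \left(6 + 20\right)} - 720\right) = 548 \left(\frac{-6 - 26}{3 \cdot 26} - 720\right) = 548 \left(\frac{1}{3} \cdot \frac{1}{26} \left(-6 - 26\right) - 720\right) = 548 \left(\frac{1}{3} \cdot \frac{1}{26} \left(-32\right) - 720\right) = 548 \left(- \frac{16}{39} - 720\right) = 548 \left(- \frac{28096}{39}\right) = - \frac{15396608}{39}$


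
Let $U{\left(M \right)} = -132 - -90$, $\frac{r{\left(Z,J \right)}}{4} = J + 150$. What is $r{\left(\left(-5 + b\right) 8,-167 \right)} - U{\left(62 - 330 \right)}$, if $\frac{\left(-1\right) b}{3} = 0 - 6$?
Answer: $-26$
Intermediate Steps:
$b = 18$ ($b = - 3 \left(0 - 6\right) = \left(-3\right) \left(-6\right) = 18$)
$r{\left(Z,J \right)} = 600 + 4 J$ ($r{\left(Z,J \right)} = 4 \left(J + 150\right) = 4 \left(150 + J\right) = 600 + 4 J$)
$U{\left(M \right)} = -42$ ($U{\left(M \right)} = -132 + 90 = -42$)
$r{\left(\left(-5 + b\right) 8,-167 \right)} - U{\left(62 - 330 \right)} = \left(600 + 4 \left(-167\right)\right) - -42 = \left(600 - 668\right) + 42 = -68 + 42 = -26$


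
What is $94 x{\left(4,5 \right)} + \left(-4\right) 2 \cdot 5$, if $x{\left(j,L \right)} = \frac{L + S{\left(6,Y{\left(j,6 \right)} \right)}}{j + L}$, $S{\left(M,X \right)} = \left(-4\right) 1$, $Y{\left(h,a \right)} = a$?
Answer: $- \frac{266}{9} \approx -29.556$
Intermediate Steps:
$S{\left(M,X \right)} = -4$
$x{\left(j,L \right)} = \frac{-4 + L}{L + j}$ ($x{\left(j,L \right)} = \frac{L - 4}{j + L} = \frac{-4 + L}{L + j}$)
$94 x{\left(4,5 \right)} + \left(-4\right) 2 \cdot 5 = 94 \frac{-4 + 5}{5 + 4} + \left(-4\right) 2 \cdot 5 = 94 \cdot \frac{1}{9} \cdot 1 - 40 = 94 \cdot \frac{1}{9} - 40 = \frac{94}{9} - 40 = - \frac{266}{9}$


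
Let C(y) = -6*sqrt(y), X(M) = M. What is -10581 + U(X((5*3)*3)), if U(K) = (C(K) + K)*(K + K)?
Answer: -6531 - 1620*sqrt(5) ≈ -10153.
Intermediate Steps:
U(K) = 2*K*(K - 6*sqrt(K)) (U(K) = (-6*sqrt(K) + K)*(K + K) = (K - 6*sqrt(K))*(2*K) = 2*K*(K - 6*sqrt(K)))
-10581 + U(X((5*3)*3)) = -10581 + (-12*3*sqrt(3)*(15*sqrt(15)) + 2*((5*3)*3)**2) = -10581 + (-12*135*sqrt(5) + 2*(15*3)**2) = -10581 + (-1620*sqrt(5) + 2*45**2) = -10581 + (-1620*sqrt(5) + 2*2025) = -10581 + (-1620*sqrt(5) + 4050) = -10581 + (4050 - 1620*sqrt(5)) = -6531 - 1620*sqrt(5)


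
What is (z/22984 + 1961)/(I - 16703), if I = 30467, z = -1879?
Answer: 45069745/316351776 ≈ 0.14247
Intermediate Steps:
(z/22984 + 1961)/(I - 16703) = (-1879/22984 + 1961)/(30467 - 16703) = (-1879*1/22984 + 1961)/13764 = (-1879/22984 + 1961)*(1/13764) = (45069745/22984)*(1/13764) = 45069745/316351776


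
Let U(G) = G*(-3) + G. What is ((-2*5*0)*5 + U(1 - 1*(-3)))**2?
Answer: 64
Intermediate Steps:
U(G) = -2*G (U(G) = -3*G + G = -2*G)
((-2*5*0)*5 + U(1 - 1*(-3)))**2 = ((-2*5*0)*5 - 2*(1 - 1*(-3)))**2 = (-10*0*5 - 2*(1 + 3))**2 = (0*5 - 2*4)**2 = (0 - 8)**2 = (-8)**2 = 64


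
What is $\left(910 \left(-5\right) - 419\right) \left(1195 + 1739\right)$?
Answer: $-14579046$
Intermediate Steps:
$\left(910 \left(-5\right) - 419\right) \left(1195 + 1739\right) = \left(-4550 - 419\right) 2934 = \left(-4969\right) 2934 = -14579046$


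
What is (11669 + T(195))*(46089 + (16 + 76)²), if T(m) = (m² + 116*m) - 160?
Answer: 3936217162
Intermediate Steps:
T(m) = -160 + m² + 116*m
(11669 + T(195))*(46089 + (16 + 76)²) = (11669 + (-160 + 195² + 116*195))*(46089 + (16 + 76)²) = (11669 + (-160 + 38025 + 22620))*(46089 + 92²) = (11669 + 60485)*(46089 + 8464) = 72154*54553 = 3936217162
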